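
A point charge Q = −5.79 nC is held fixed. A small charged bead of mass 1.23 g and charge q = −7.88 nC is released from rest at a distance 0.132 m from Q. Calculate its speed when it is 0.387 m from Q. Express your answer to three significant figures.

Only the electrostatic force acts, so mechanical energy is conserved: ½mv² = U₁ − U₂ = kQq(1/r₁ − 1/r₂).
U₁ − U₂ = (8.99×10⁹ N·m²/C²)(-5.79×10⁻⁹ C)(-7.88×10⁻⁹ C)(1/0.132 − 1/0.387) = 2.05×10⁻⁶ J.
v = √(2·2.05×10⁻⁶/1.23×10⁻³) = 0.0577 m/s.

0.0577 m/s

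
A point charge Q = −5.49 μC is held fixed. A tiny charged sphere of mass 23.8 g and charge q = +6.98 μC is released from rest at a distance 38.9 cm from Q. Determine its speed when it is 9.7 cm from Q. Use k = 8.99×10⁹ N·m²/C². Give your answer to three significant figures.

Only the electrostatic force acts, so mechanical energy is conserved: ½mv² = U₁ − U₂ = kQq(1/r₁ − 1/r₂).
U₁ − U₂ = (8.99×10⁹ N·m²/C²)(-5.49×10⁻⁶ C)(6.98×10⁻⁶ C)(1/0.389 − 1/0.0970) = 2.67 J.
v = √(2·2.67/0.0238) = 15.0 m/s.

15.0 m/s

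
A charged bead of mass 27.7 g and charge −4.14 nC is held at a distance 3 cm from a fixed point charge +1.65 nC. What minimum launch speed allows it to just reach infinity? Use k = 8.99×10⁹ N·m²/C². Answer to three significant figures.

0.0122 m/s

To just escape, total mechanical energy must reach zero at infinity: ½mv²_min + U = 0, so ½mv²_min = −U = |kQq|/r.
|U| = |kQq|/r = (8.99×10⁹ N·m²/C²)(1.65×10⁻⁹)(4.14×10⁻⁹)/(0.0300) = 2.05×10⁻⁶ J.
v_min = √(2|U|/m) = √(2·2.05×10⁻⁶/0.0277) = 0.0122 m/s.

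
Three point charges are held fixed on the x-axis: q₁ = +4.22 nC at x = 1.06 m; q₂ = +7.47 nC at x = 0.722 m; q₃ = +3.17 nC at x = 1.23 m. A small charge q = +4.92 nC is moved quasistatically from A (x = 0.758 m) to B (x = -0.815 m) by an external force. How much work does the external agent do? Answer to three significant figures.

For quasistatic motion the external work equals the change in potential energy: W_ext = qΔV = q(V_B − V_A).
At A: distances to the source charges are 0.302 m, 0.0360 m, 0.472 m; V_A = Σ kqᵢ/rᵢ = 2050 V.
At B: distances to the source charges are 1.88 m, 1.54 m, 2.04 m; V_B = Σ kqᵢ/rᵢ = 77.9 V.
ΔV = V_B − V_A = -1970 V.
W_ext = qΔV = (4.92×10⁻⁹ C)(-1970 V) = -9.71×10⁻⁶ J.

-9.71×10⁻⁶ J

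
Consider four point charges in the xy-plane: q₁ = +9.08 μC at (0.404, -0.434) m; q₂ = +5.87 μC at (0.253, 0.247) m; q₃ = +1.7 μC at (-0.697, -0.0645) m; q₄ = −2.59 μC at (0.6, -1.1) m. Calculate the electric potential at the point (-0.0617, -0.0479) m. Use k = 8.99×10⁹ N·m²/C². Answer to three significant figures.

2.63×10⁵ V

The total potential is the scalar sum of each charge's contribution, V = Σ kqᵢ/rᵢ.
Distances from the field point to each charge: r₁ = 0.605 m, r₂ = 0.431 m, r₃ = 0.636 m, r₄ = 1.24 m.
V = k[(9.08×10⁻⁶)/(0.605) + (5.87×10⁻⁶)/(0.431) + (1.70×10⁻⁶)/(0.636) + (-2.59×10⁻⁶)/(1.24)] = 2.63×10⁵ V.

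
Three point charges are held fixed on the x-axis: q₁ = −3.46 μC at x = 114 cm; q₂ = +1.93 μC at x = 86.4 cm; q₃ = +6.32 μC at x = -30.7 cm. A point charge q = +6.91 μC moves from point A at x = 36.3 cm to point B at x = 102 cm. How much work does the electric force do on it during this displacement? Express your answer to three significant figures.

The work done by the electric force is W_field = −ΔU = −q(V_B − V_A) = q(V_A − V_B).
At A: distances to the source charges are 0.777 m, 0.501 m, 0.670 m; V_A = Σ kqᵢ/rᵢ = 7.94×10⁴ V.
At B: distances to the source charges are 0.120 m, 0.156 m, 1.33 m; V_B = Σ kqᵢ/rᵢ = -1.05×10⁵ V.
ΔV = V_B − V_A = -1.85×10⁵ V.
W_field = −qΔV = −(6.91×10⁻⁶ C)(-1.85×10⁵ V) = 1.28 J.

1.28 J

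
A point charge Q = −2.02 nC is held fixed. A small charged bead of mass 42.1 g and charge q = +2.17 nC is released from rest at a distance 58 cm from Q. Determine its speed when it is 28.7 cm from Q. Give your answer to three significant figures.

1.82×10⁻³ m/s

Only the electrostatic force acts, so mechanical energy is conserved: ½mv² = U₁ − U₂ = kQq(1/r₁ − 1/r₂).
U₁ − U₂ = (8.99×10⁹ N·m²/C²)(-2.02×10⁻⁹ C)(2.17×10⁻⁹ C)(1/0.580 − 1/0.287) = 6.94×10⁻⁸ J.
v = √(2·6.94×10⁻⁸/0.0421) = 1.82×10⁻³ m/s.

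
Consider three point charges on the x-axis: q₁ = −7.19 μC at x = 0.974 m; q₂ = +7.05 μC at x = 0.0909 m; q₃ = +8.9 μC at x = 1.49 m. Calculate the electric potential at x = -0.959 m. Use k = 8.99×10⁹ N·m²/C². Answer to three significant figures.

The total potential is the scalar sum of each charge's contribution, V = Σ kqᵢ/rᵢ.
Distances from the field point to each charge: r₁ = 1.93 m, r₂ = 1.05 m, r₃ = 2.45 m.
V = k[(-7.19×10⁻⁶)/(1.93) + (7.05×10⁻⁶)/(1.05) + (8.90×10⁻⁶)/(2.45)] = 5.96×10⁴ V.

5.96×10⁴ V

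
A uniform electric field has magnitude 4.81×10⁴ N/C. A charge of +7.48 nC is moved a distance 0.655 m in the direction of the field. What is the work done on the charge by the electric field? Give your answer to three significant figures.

The potential change for a displacement 0.655 m in the direction of the field is ΔV = −Ed = -3.15×10⁴ V.
W_field = −qΔV = 2.36×10⁻⁴ J.

2.36×10⁻⁴ J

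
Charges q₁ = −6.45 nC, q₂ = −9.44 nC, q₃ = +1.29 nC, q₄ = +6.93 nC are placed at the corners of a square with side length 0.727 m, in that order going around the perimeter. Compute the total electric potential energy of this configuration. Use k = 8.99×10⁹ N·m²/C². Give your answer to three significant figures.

-4.85×10⁻⁷ J

The work to assemble the configuration equals its total potential energy, U = Σ kqᵢqⱼ/rᵢⱼ over all pairs.
The four side pairs have separation 0.727 m and the two diagonal pairs 1.03 m.
Summing all 6 pair terms gives U = -4.85×10⁻⁷ J.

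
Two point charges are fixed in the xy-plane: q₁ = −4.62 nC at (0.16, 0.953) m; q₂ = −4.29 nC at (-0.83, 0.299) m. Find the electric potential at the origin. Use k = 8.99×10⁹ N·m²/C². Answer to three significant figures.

-86.7 V

Electric potential is a scalar, so the contributions from each charge add algebraically: V = Σ kqᵢ/rᵢ.
Distances from the field point to each charge: r₁ = 0.966 m, r₂ = 0.882 m.
V = k[(-4.62×10⁻⁹)/(0.966) + (-4.29×10⁻⁹)/(0.882)] = -86.7 V.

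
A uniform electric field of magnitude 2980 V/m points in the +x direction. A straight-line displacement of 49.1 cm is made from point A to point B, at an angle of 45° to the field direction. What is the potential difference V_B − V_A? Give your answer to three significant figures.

-1030 V

Only the component of displacement along E changes the potential: ΔV = −E·d·cosθ.
ΔV = −(2980 V/m)(0.491 m)cos45° = -1030 V.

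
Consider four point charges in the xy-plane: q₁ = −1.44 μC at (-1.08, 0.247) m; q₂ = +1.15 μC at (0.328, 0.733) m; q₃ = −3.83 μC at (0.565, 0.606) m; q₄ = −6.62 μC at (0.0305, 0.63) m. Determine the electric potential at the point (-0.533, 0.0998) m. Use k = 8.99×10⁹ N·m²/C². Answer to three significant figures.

-1.19×10⁵ V

Electric potential is a scalar, so the contributions from each charge add algebraically: V = Σ kqᵢ/rᵢ.
Distances from the field point to each charge: r₁ = 0.566 m, r₂ = 1.07 m, r₃ = 1.21 m, r₄ = 0.774 m.
V = k[(-1.44×10⁻⁶)/(0.566) + (1.15×10⁻⁶)/(1.07) + (-3.83×10⁻⁶)/(1.21) + (-6.62×10⁻⁶)/(0.774)] = -1.19×10⁵ V.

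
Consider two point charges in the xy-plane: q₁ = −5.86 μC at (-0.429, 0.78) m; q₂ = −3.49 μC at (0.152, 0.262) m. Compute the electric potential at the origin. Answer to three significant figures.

-1.63×10⁵ V

Electric potential is a scalar, so the contributions from each charge add algebraically: V = Σ kqᵢ/rᵢ.
Distances from the field point to each charge: r₁ = 0.890 m, r₂ = 0.303 m.
V = k[(-5.86×10⁻⁶)/(0.890) + (-3.49×10⁻⁶)/(0.303)] = -1.63×10⁵ V.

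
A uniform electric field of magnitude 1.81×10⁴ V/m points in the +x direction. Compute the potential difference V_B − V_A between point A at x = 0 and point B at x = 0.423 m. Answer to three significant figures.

-7660 V

In a uniform field, potential decreases in the direction of E: V_B − V_A = −E·Δx.
V_B − V_A = −(1.81×10⁴ V/m)(0.423 m) = -7660 V.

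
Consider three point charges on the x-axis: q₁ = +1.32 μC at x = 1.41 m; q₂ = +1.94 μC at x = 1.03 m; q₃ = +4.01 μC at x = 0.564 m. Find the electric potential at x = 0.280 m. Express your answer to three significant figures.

1.61×10⁵ V

The total potential is the scalar sum of each charge's contribution, V = Σ kqᵢ/rᵢ.
Distances from the field point to each charge: r₁ = 1.13 m, r₂ = 0.750 m, r₃ = 0.284 m.
V = k[(1.32×10⁻⁶)/(1.13) + (1.94×10⁻⁶)/(0.750) + (4.01×10⁻⁶)/(0.284)] = 1.61×10⁵ V.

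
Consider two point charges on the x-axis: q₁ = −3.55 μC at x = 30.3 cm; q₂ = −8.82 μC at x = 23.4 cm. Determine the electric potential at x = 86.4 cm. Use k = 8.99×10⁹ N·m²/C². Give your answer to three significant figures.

Electric potential is a scalar, so the contributions from each charge add algebraically: V = Σ kqᵢ/rᵢ.
Distances from the field point to each charge: r₁ = 0.561 m, r₂ = 0.630 m.
V = k[(-3.55×10⁻⁶)/(0.561) + (-8.82×10⁻⁶)/(0.630)] = -1.83×10⁵ V.

-1.83×10⁵ V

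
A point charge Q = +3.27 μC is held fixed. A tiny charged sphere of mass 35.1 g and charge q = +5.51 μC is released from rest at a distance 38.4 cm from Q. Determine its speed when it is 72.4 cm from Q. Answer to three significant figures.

Only the electrostatic force acts, so mechanical energy is conserved: ½mv² = U₁ − U₂ = kQq(1/r₁ − 1/r₂).
U₁ − U₂ = (8.99×10⁹ N·m²/C²)(3.27×10⁻⁶ C)(5.51×10⁻⁶ C)(1/0.384 − 1/0.724) = 0.198 J.
v = √(2·0.198/0.0351) = 3.36 m/s.

3.36 m/s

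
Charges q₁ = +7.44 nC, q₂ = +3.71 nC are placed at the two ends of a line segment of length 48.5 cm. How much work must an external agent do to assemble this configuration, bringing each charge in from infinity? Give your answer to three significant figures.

5.12×10⁻⁷ J

The work to assemble the configuration equals its total potential energy, U = Σ kqᵢqⱼ/rᵢⱼ over all pairs.
The separation is r = 0.485 m.
U = (5.12×10⁻⁷) = 5.12×10⁻⁷ J.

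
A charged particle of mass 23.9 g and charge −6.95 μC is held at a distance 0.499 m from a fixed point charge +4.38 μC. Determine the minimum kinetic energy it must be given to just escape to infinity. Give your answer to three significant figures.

To just escape, total mechanical energy must reach zero at infinity: ½mv²_min + U = 0, so ½mv²_min = −U = |kQq|/r.
|U| = |kQq|/r = (8.99×10⁹ N·m²/C²)(4.38×10⁻⁶)(6.95×10⁻⁶)/(0.499) = 0.548 J.

0.548 J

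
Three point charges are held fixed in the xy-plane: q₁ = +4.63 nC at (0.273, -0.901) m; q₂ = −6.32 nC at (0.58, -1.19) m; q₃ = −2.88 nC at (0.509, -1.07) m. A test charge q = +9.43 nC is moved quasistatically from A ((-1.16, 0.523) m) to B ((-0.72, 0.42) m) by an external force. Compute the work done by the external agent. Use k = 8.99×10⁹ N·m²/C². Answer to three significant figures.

For quasistatic motion the external work equals the change in potential energy: W_ext = qΔV = q(V_B − V_A).
At A: distances to the source charges are 2.02 m, 2.44 m, 2.31 m; V_A = Σ kqᵢ/rᵢ = -13.9 V.
At B: distances to the source charges are 1.65 m, 2.07 m, 1.93 m; V_B = Σ kqᵢ/rᵢ = -15.7 V.
ΔV = V_B − V_A = -1.79 V.
W_ext = qΔV = (9.43×10⁻⁹ C)(-1.79 V) = -1.69×10⁻⁸ J.

-1.69×10⁻⁸ J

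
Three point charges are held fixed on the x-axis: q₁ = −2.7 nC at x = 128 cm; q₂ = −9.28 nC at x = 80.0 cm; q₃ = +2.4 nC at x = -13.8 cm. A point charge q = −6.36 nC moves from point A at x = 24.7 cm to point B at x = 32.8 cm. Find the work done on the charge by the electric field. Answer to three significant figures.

-2.39×10⁻⁷ J

The work done by the electric force is W_field = −ΔU = −q(V_B − V_A) = q(V_A − V_B).
At A: distances to the source charges are 1.03 m, 0.553 m, 0.385 m; V_A = Σ kqᵢ/rᵢ = -118 V.
At B: distances to the source charges are 0.952 m, 0.472 m, 0.466 m; V_B = Σ kqᵢ/rᵢ = -156 V.
ΔV = V_B − V_A = -37.6 V.
W_field = −qΔV = −(-6.36×10⁻⁹ C)(-37.6 V) = -2.39×10⁻⁷ J.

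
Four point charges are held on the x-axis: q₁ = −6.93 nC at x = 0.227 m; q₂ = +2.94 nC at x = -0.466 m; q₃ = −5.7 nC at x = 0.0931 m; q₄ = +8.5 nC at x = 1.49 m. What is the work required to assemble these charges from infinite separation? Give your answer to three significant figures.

1.50×10⁻⁶ J

The work to assemble the configuration equals its total potential energy, U = Σ kqᵢqⱼ/rᵢⱼ over all pairs.
Pair separations: r₁₂ = 0.693 m, r₁₃ = 0.134 m, r₁₄ = 1.26 m, r₂₃ = 0.559 m, r₂₄ = 1.96 m, r₃₄ = 1.40 m.
Summing all 6 pair terms gives U = 1.50×10⁻⁶ J.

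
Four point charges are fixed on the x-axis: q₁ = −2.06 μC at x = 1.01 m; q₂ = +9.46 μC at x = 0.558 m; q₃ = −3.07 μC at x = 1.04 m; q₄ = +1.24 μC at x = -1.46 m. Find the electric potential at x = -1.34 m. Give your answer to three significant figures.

The total potential is the scalar sum of each charge's contribution, V = Σ kqᵢ/rᵢ.
Distances from the field point to each charge: r₁ = 2.35 m, r₂ = 1.90 m, r₃ = 2.38 m, r₄ = 0.120 m.
V = k[(-2.06×10⁻⁶)/(2.35) + (9.46×10⁻⁶)/(1.90) + (-3.07×10⁻⁶)/(2.38) + (1.24×10⁻⁶)/(0.120)] = 1.18×10⁵ V.

1.18×10⁵ V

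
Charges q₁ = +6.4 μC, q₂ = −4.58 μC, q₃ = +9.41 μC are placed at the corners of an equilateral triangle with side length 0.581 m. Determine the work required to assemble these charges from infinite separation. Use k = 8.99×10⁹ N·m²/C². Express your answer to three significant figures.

-0.189 J

The assembly work is the sum of pairwise potential energies, U = Σ_{i<j} kqᵢqⱼ/rᵢⱼ.
All three pair separations equal the side length, 0.581 m.
U = (-0.454) + (0.932) + (-0.667) = -0.189 J.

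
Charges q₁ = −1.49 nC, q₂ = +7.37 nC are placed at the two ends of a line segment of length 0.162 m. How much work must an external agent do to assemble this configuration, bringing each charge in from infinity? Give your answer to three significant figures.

The work to assemble the configuration equals its total potential energy, U = Σ kqᵢqⱼ/rᵢⱼ over all pairs.
The separation is r = 0.162 m.
U = (-6.09×10⁻⁷) = -6.09×10⁻⁷ J.

-6.09×10⁻⁷ J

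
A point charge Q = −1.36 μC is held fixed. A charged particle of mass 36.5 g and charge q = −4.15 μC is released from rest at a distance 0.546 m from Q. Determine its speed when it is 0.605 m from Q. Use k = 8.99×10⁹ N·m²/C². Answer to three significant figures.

0.705 m/s

Only the electrostatic force acts, so mechanical energy is conserved: ½mv² = U₁ − U₂ = kQq(1/r₁ − 1/r₂).
U₁ − U₂ = (8.99×10⁹ N·m²/C²)(-1.36×10⁻⁶ C)(-4.15×10⁻⁶ C)(1/0.546 − 1/0.605) = 9.06×10⁻³ J.
v = √(2·9.06×10⁻³/0.0365) = 0.705 m/s.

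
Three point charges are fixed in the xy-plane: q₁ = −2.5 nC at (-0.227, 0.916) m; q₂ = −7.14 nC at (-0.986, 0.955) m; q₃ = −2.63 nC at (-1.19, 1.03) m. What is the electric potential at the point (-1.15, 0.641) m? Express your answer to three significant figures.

-265 V

The total potential is the scalar sum of each charge's contribution, V = Σ kqᵢ/rᵢ.
Distances from the field point to each charge: r₁ = 0.963 m, r₂ = 0.354 m, r₃ = 0.391 m.
V = k[(-2.50×10⁻⁹)/(0.963) + (-7.14×10⁻⁹)/(0.354) + (-2.63×10⁻⁹)/(0.391)] = -265 V.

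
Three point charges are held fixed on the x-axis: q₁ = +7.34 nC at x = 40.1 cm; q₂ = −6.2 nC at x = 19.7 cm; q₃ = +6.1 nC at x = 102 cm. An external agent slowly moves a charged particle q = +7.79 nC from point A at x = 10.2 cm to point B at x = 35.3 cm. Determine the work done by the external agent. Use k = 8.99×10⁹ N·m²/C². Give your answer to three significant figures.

For quasistatic motion the external work equals the change in potential energy: W_ext = qΔV = q(V_B − V_A).
At A: distances to the source charges are 0.299 m, 0.0950 m, 0.918 m; V_A = Σ kqᵢ/rᵢ = -306 V.
At B: distances to the source charges are 0.0480 m, 0.156 m, 0.667 m; V_B = Σ kqᵢ/rᵢ = 1100 V.
ΔV = V_B − V_A = 1410 V.
W_ext = qΔV = (7.79×10⁻⁹ C)(1410 V) = 1.10×10⁻⁵ J.

1.10×10⁻⁵ J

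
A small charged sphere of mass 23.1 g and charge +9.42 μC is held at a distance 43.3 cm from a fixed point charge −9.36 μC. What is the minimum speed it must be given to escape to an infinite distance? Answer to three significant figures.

To just escape, total mechanical energy must reach zero at infinity: ½mv²_min + U = 0, so ½mv²_min = −U = |kQq|/r.
|U| = |kQq|/r = (8.99×10⁹ N·m²/C²)(9.36×10⁻⁶)(9.42×10⁻⁶)/(0.433) = 1.83 J.
v_min = √(2|U|/m) = √(2·1.83/0.0231) = 12.6 m/s.

12.6 m/s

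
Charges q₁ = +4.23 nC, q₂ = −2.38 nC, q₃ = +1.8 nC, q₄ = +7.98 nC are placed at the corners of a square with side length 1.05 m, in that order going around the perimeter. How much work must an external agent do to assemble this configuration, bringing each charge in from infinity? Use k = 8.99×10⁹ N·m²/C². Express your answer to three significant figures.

The assembly work is the sum of pairwise potential energies, U = Σ_{i<j} kqᵢqⱼ/rᵢⱼ.
The four side pairs have separation 1.05 m and the two diagonal pairs 1.48 m.
Summing all 6 pair terms gives U = 2.20×10⁻⁷ J.

2.20×10⁻⁷ J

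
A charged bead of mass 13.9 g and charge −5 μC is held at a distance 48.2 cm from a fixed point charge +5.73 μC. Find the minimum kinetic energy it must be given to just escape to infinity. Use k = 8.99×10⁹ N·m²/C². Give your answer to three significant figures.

0.534 J

To just escape, total mechanical energy must reach zero at infinity: ½mv²_min + U = 0, so ½mv²_min = −U = |kQq|/r.
|U| = |kQq|/r = (8.99×10⁹ N·m²/C²)(5.73×10⁻⁶)(5.00×10⁻⁶)/(0.482) = 0.534 J.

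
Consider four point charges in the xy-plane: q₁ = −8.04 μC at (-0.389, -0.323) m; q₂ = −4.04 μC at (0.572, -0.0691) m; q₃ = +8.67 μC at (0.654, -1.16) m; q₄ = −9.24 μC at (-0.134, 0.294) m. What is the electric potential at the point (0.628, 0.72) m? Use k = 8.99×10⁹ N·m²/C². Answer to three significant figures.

Electric potential is a scalar, so the contributions from each charge add algebraically: V = Σ kqᵢ/rᵢ.
Distances from the field point to each charge: r₁ = 1.46 m, r₂ = 0.791 m, r₃ = 1.88 m, r₄ = 0.873 m.
V = k[(-8.04×10⁻⁶)/(1.46) + (-4.04×10⁻⁶)/(0.791) + (8.67×10⁻⁶)/(1.88) + (-9.24×10⁻⁶)/(0.873)] = -1.49×10⁵ V.

-1.49×10⁵ V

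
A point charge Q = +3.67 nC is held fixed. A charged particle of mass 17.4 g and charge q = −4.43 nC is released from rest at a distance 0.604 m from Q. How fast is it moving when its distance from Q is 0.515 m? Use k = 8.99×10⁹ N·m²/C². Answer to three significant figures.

2.19×10⁻³ m/s

Only the electrostatic force acts, so mechanical energy is conserved: ½mv² = U₁ − U₂ = kQq(1/r₁ − 1/r₂).
U₁ − U₂ = (8.99×10⁹ N·m²/C²)(3.67×10⁻⁹ C)(-4.43×10⁻⁹ C)(1/0.604 − 1/0.515) = 4.18×10⁻⁸ J.
v = √(2·4.18×10⁻⁸/0.0174) = 2.19×10⁻³ m/s.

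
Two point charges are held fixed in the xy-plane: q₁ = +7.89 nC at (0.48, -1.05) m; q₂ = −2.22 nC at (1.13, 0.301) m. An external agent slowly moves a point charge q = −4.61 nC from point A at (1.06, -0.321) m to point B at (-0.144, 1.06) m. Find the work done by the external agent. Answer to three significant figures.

1.17×10⁻⁷ J

For quasistatic motion the external work equals the change in potential energy: W_ext = qΔV = q(V_B − V_A).
At A: distances to the source charges are 0.932 m, 0.626 m; V_A = Σ kqᵢ/rᵢ = 44.3 V.
At B: distances to the source charges are 2.20 m, 1.48 m; V_B = Σ kqᵢ/rᵢ = 18.8 V.
ΔV = V_B − V_A = -25.5 V.
W_ext = qΔV = (-4.61×10⁻⁹ C)(-25.5 V) = 1.17×10⁻⁷ J.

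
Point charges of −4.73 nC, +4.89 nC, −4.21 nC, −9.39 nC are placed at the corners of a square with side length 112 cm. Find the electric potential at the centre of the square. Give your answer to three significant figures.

-153 V

Electric potential is a scalar, so the contributions from each charge add algebraically: V = Σ kqᵢ/rᵢ.
The distance from each corner to the centre is a√2/2 = 0.792 m.
V = k[(-4.73×10⁻⁹)/(0.792) + (4.89×10⁻⁹)/(0.792) + (-4.21×10⁻⁹)/(0.792) + (-9.39×10⁻⁹)/(0.792)] = -153 V.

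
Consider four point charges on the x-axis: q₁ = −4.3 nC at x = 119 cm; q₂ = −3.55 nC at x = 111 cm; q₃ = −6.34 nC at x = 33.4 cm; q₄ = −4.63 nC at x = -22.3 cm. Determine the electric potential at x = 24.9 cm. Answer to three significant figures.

-837 V

Electric potential is a scalar, so the contributions from each charge add algebraically: V = Σ kqᵢ/rᵢ.
Distances from the field point to each charge: r₁ = 0.941 m, r₂ = 0.861 m, r₃ = 0.0850 m, r₄ = 0.472 m.
V = k[(-4.30×10⁻⁹)/(0.941) + (-3.55×10⁻⁹)/(0.861) + (-6.34×10⁻⁹)/(0.0850) + (-4.63×10⁻⁹)/(0.472)] = -837 V.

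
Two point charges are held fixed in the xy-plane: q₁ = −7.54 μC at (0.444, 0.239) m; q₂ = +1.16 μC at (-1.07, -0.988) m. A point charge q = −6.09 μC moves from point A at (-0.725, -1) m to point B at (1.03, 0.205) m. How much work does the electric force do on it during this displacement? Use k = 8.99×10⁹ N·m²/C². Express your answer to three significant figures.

-0.619 J

The work done by the electric force is W_field = −ΔU = −q(V_B − V_A) = q(V_A − V_B).
At A: distances to the source charges are 1.70 m, 0.345 m; V_A = Σ kqᵢ/rᵢ = -9580 V.
At B: distances to the source charges are 0.587 m, 2.42 m; V_B = Σ kqᵢ/rᵢ = -1.11×10⁵ V.
ΔV = V_B − V_A = -1.02×10⁵ V.
W_field = −qΔV = −(-6.09×10⁻⁶ C)(-1.02×10⁵ V) = -0.619 J.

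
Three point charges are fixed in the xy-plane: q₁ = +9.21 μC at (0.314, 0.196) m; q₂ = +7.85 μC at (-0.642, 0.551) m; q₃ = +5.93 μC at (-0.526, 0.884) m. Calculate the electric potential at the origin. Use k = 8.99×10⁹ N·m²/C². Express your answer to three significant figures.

The total potential is the scalar sum of each charge's contribution, V = Σ kqᵢ/rᵢ.
Distances from the field point to each charge: r₁ = 0.370 m, r₂ = 0.846 m, r₃ = 1.03 m.
V = k[(9.21×10⁻⁶)/(0.370) + (7.85×10⁻⁶)/(0.846) + (5.93×10⁻⁶)/(1.03)] = 3.59×10⁵ V.

3.59×10⁵ V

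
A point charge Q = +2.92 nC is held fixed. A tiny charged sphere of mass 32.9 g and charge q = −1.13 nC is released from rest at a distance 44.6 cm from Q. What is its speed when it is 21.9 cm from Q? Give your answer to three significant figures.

Only the electrostatic force acts, so mechanical energy is conserved: ½mv² = U₁ − U₂ = kQq(1/r₁ − 1/r₂).
U₁ − U₂ = (8.99×10⁹ N·m²/C²)(2.92×10⁻⁹ C)(-1.13×10⁻⁹ C)(1/0.446 − 1/0.219) = 6.89×10⁻⁸ J.
v = √(2·6.89×10⁻⁸/0.0329) = 2.05×10⁻³ m/s.

2.05×10⁻³ m/s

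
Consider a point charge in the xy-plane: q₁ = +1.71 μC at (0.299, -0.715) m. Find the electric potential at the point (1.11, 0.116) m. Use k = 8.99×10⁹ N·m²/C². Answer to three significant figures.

1.32×10⁴ V

Electric potential is a scalar, so the contributions from each charge add algebraically: V = Σ kqᵢ/rᵢ.
Distances from the field point to each charge: r₁ = 1.16 m.
V = k[(1.71×10⁻⁶)/(1.16)] = 1.32×10⁴ V.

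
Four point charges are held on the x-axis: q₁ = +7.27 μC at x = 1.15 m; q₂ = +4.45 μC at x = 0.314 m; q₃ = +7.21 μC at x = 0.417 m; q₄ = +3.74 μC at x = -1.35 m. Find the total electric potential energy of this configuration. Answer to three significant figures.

The assembly work is the sum of pairwise potential energies, U = Σ_{i<j} kqᵢqⱼ/rᵢⱼ.
Pair separations: r₁₂ = 0.836 m, r₁₃ = 0.733 m, r₁₄ = 2.50 m, r₂₃ = 0.103 m, r₂₄ = 1.66 m, r₃₄ = 1.77 m.
Summing all 6 pair terms gives U = 4.12 J.

4.12 J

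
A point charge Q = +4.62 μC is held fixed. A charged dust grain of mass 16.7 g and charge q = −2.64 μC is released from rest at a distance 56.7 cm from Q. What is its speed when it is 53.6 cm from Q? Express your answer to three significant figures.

1.16 m/s

Only the electrostatic force acts, so mechanical energy is conserved: ½mv² = U₁ − U₂ = kQq(1/r₁ − 1/r₂).
U₁ − U₂ = (8.99×10⁹ N·m²/C²)(4.62×10⁻⁶ C)(-2.64×10⁻⁶ C)(1/0.567 − 1/0.536) = 0.0112 J.
v = √(2·0.0112/0.0167) = 1.16 m/s.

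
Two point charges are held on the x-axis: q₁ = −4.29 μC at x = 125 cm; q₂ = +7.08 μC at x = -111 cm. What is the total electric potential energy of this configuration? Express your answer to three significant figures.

The work to assemble the configuration equals its total potential energy, U = Σ kqᵢqⱼ/rᵢⱼ over all pairs.
Pair separations: r₁₂ = 2.36 m.
U = (-0.116) = -0.116 J.

-0.116 J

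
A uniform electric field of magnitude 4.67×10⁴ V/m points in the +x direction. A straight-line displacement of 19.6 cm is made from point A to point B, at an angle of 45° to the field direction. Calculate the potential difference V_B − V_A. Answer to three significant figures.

-6470 V

Only the component of displacement along E changes the potential: ΔV = −E·d·cosθ.
ΔV = −(4.67×10⁴ V/m)(0.196 m)cos45° = -6470 V.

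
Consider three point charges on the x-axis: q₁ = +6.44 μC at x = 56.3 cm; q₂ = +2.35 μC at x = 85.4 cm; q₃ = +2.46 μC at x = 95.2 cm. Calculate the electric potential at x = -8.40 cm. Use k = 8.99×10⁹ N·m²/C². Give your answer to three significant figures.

1.33×10⁵ V

The total potential is the scalar sum of each charge's contribution, V = Σ kqᵢ/rᵢ.
Distances from the field point to each charge: r₁ = 0.647 m, r₂ = 0.938 m, r₃ = 1.04 m.
V = k[(6.44×10⁻⁶)/(0.647) + (2.35×10⁻⁶)/(0.938) + (2.46×10⁻⁶)/(1.04)] = 1.33×10⁵ V.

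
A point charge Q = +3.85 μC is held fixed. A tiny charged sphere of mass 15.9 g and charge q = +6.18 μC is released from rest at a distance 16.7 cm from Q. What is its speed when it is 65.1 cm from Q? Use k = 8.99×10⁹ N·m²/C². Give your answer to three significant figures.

Only the electrostatic force acts, so mechanical energy is conserved: ½mv² = U₁ − U₂ = kQq(1/r₁ − 1/r₂).
U₁ − U₂ = (8.99×10⁹ N·m²/C²)(3.85×10⁻⁶ C)(6.18×10⁻⁶ C)(1/0.167 − 1/0.651) = 0.952 J.
v = √(2·0.952/0.0159) = 10.9 m/s.

10.9 m/s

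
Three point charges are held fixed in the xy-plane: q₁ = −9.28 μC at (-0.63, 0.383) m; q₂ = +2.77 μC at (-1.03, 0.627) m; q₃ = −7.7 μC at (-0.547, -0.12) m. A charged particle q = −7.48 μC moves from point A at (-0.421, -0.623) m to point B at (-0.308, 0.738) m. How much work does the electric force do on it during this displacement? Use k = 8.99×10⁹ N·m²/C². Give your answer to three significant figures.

-0.156 J

The work done by the electric force is W_field = −ΔU = −q(V_B − V_A) = q(V_A − V_B).
At A: distances to the source charges are 1.03 m, 1.39 m, 0.519 m; V_A = Σ kqᵢ/rᵢ = -1.97×10⁵ V.
At B: distances to the source charges are 0.479 m, 0.730 m, 0.891 m; V_B = Σ kqᵢ/rᵢ = -2.18×10⁵ V.
ΔV = V_B − V_A = -2.09×10⁴ V.
W_field = −qΔV = −(-7.48×10⁻⁶ C)(-2.09×10⁴ V) = -0.156 J.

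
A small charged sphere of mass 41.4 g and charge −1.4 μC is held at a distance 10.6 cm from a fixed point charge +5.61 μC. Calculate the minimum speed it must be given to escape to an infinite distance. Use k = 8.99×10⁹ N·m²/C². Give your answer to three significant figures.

To just escape, total mechanical energy must reach zero at infinity: ½mv²_min + U = 0, so ½mv²_min = −U = |kQq|/r.
|U| = |kQq|/r = (8.99×10⁹ N·m²/C²)(5.61×10⁻⁶)(1.40×10⁻⁶)/(0.106) = 0.666 J.
v_min = √(2|U|/m) = √(2·0.666/0.0414) = 5.67 m/s.

5.67 m/s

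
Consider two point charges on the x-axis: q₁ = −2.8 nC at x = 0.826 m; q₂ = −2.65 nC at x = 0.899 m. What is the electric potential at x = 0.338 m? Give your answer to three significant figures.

-94.0 V

Electric potential is a scalar, so the contributions from each charge add algebraically: V = Σ kqᵢ/rᵢ.
Distances from the field point to each charge: r₁ = 0.488 m, r₂ = 0.561 m.
V = k[(-2.80×10⁻⁹)/(0.488) + (-2.65×10⁻⁹)/(0.561)] = -94.0 V.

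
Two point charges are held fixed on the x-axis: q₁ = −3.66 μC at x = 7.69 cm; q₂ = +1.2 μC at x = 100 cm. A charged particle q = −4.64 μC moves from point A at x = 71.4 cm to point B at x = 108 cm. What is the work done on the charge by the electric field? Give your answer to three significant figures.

0.538 J

The work done by the electric force is W_field = −ΔU = −q(V_B − V_A) = q(V_A − V_B).
At A: distances to the source charges are 0.637 m, 0.286 m; V_A = Σ kqᵢ/rᵢ = -1.39×10⁴ V.
At B: distances to the source charges are 1.00 m, 0.0800 m; V_B = Σ kqᵢ/rᵢ = 1.02×10⁵ V.
ΔV = V_B − V_A = 1.16×10⁵ V.
W_field = −qΔV = −(-4.64×10⁻⁶ C)(1.16×10⁵ V) = 0.538 J.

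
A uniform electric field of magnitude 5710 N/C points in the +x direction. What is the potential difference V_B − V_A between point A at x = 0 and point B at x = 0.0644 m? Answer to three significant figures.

In a uniform field, potential decreases in the direction of E: V_B − V_A = −E·Δx.
V_B − V_A = −(5710 V/m)(0.0644 m) = -368 V.

-368 V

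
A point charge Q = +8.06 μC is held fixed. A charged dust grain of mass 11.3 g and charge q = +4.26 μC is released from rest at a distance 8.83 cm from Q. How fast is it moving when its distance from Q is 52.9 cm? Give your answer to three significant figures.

Only the electrostatic force acts, so mechanical energy is conserved: ½mv² = U₁ − U₂ = kQq(1/r₁ − 1/r₂).
U₁ − U₂ = (8.99×10⁹ N·m²/C²)(8.06×10⁻⁶ C)(4.26×10⁻⁶ C)(1/0.0883 − 1/0.529) = 2.91 J.
v = √(2·2.91/0.0113) = 22.7 m/s.

22.7 m/s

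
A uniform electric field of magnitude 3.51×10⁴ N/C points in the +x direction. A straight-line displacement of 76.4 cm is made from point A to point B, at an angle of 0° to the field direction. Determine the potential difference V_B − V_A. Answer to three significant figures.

-2.68×10⁴ V

Only the component of displacement along E changes the potential: ΔV = −E·d·cosθ.
ΔV = −(3.51×10⁴ V/m)(0.764 m)cos0° = -2.68×10⁴ V.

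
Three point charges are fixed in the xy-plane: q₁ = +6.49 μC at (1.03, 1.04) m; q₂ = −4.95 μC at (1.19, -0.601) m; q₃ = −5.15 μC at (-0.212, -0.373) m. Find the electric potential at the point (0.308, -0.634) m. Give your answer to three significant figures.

-9.80×10⁴ V

Electric potential is a scalar, so the contributions from each charge add algebraically: V = Σ kqᵢ/rᵢ.
Distances from the field point to each charge: r₁ = 1.82 m, r₂ = 0.883 m, r₃ = 0.582 m.
V = k[(6.49×10⁻⁶)/(1.82) + (-4.95×10⁻⁶)/(0.883) + (-5.15×10⁻⁶)/(0.582)] = -9.80×10⁴ V.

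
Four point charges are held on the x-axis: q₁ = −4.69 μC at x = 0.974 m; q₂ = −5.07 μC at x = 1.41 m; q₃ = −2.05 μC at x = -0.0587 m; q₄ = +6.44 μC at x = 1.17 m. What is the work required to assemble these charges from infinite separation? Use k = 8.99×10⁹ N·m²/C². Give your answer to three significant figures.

-2.07 J

The work to assemble the configuration equals its total potential energy, U = Σ kqᵢqⱼ/rᵢⱼ over all pairs.
Pair separations: r₁₂ = 0.436 m, r₁₃ = 1.03 m, r₁₄ = 0.196 m, r₂₃ = 1.47 m, r₂₄ = 0.240 m, r₃₄ = 1.23 m.
Summing all 6 pair terms gives U = -2.07 J.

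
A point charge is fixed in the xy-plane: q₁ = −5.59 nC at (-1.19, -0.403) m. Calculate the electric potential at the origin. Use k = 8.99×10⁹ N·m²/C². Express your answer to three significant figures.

-40.0 V

The total potential is the scalar sum of each charge's contribution, V = Σ kqᵢ/rᵢ.
Distances from the field point to each charge: r₁ = 1.26 m.
V = k[(-5.59×10⁻⁹)/(1.26)] = -40.0 V.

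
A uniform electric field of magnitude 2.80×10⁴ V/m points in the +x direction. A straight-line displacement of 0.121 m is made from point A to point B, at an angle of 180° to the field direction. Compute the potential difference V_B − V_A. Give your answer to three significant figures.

3390 V

Only the component of displacement along E changes the potential: ΔV = −E·d·cosθ.
ΔV = −(2.80×10⁴ V/m)(0.121 m)cos180° = 3390 V.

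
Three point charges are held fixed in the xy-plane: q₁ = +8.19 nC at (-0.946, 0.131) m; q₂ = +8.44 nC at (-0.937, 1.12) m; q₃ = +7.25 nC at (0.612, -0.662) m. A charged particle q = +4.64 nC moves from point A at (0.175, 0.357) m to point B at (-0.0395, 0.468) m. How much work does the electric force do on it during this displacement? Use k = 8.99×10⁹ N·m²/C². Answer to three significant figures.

-6.99×10⁻⁸ J

The work done by the electric force is W_field = −ΔU = −q(V_B − V_A) = q(V_A − V_B).
At A: distances to the source charges are 1.14 m, 1.35 m, 1.11 m; V_A = Σ kqᵢ/rᵢ = 179 V.
At B: distances to the source charges are 0.967 m, 1.11 m, 1.30 m; V_B = Σ kqᵢ/rᵢ = 194 V.
ΔV = V_B − V_A = 15.1 V.
W_field = −qΔV = −(4.64×10⁻⁹ C)(15.1 V) = -6.99×10⁻⁸ J.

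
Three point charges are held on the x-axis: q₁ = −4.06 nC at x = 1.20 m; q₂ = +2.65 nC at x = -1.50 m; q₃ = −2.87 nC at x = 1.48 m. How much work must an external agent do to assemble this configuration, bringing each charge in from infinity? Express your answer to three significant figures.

The assembly work is the sum of pairwise potential energies, U = Σ_{i<j} kqᵢqⱼ/rᵢⱼ.
Pair separations: r₁₂ = 2.70 m, r₁₃ = 0.280 m, r₂₃ = 2.98 m.
U = (-3.58×10⁻⁸) + (3.74×10⁻⁷) + (-2.29×10⁻⁸) = 3.15×10⁻⁷ J.

3.15×10⁻⁷ J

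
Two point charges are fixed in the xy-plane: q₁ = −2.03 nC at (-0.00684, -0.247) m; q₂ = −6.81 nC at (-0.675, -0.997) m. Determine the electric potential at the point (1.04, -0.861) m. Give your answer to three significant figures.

The total potential is the scalar sum of each charge's contribution, V = Σ kqᵢ/rᵢ.
Distances from the field point to each charge: r₁ = 1.21 m, r₂ = 1.72 m.
V = k[(-2.03×10⁻⁹)/(1.21) + (-6.81×10⁻⁹)/(1.72)] = -50.6 V.

-50.6 V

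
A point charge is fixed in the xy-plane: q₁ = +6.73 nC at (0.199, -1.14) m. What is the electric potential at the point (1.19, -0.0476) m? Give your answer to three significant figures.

The total potential is the scalar sum of each charge's contribution, V = Σ kqᵢ/rᵢ.
Distances from the field point to each charge: r₁ = 1.47 m.
V = k[(6.73×10⁻⁹)/(1.47)] = 41.0 V.

41.0 V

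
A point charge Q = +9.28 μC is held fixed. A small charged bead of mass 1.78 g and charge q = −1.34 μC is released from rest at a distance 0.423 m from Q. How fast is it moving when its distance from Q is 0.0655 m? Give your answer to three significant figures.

Only the electrostatic force acts, so mechanical energy is conserved: ½mv² = U₁ − U₂ = kQq(1/r₁ − 1/r₂).
U₁ − U₂ = (8.99×10⁹ N·m²/C²)(9.28×10⁻⁶ C)(-1.34×10⁻⁶ C)(1/0.423 − 1/0.0655) = 1.44 J.
v = √(2·1.44/1.78×10⁻³) = 40.3 m/s.

40.3 m/s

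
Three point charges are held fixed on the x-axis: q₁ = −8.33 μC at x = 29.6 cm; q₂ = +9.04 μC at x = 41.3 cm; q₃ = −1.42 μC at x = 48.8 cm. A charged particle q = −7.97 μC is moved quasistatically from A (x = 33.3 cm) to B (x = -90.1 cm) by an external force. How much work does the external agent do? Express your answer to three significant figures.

For quasistatic motion the external work equals the change in potential energy: W_ext = qΔV = q(V_B − V_A).
At A: distances to the source charges are 0.0370 m, 0.0800 m, 0.155 m; V_A = Σ kqᵢ/rᵢ = -1.09×10⁶ V.
At B: distances to the source charges are 1.20 m, 1.31 m, 1.39 m; V_B = Σ kqᵢ/rᵢ = -9900 V.
ΔV = V_B − V_A = 1.08×10⁶ V.
W_ext = qΔV = (-7.97×10⁻⁶ C)(1.08×10⁶ V) = -8.61 J.

-8.61 J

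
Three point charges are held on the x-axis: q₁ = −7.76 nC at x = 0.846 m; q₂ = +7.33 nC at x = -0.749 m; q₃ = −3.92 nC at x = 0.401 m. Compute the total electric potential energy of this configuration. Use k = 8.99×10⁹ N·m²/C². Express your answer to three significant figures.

The assembly work is the sum of pairwise potential energies, U = Σ_{i<j} kqᵢqⱼ/rᵢⱼ.
Pair separations: r₁₂ = 1.59 m, r₁₃ = 0.445 m, r₂₃ = 1.15 m.
U = (-3.21×10⁻⁷) + (6.15×10⁻⁷) + (-2.25×10⁻⁷) = 6.93×10⁻⁸ J.

6.93×10⁻⁸ J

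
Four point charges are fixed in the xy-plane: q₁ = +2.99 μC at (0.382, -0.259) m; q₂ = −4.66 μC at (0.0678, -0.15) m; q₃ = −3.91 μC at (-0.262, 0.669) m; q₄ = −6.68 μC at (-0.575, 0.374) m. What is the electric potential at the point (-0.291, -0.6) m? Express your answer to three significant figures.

-1.24×10⁵ V

The total potential is the scalar sum of each charge's contribution, V = Σ kqᵢ/rᵢ.
Distances from the field point to each charge: r₁ = 0.754 m, r₂ = 0.576 m, r₃ = 1.27 m, r₄ = 1.01 m.
V = k[(2.99×10⁻⁶)/(0.754) + (-4.66×10⁻⁶)/(0.576) + (-3.91×10⁻⁶)/(1.27) + (-6.68×10⁻⁶)/(1.01)] = -1.24×10⁵ V.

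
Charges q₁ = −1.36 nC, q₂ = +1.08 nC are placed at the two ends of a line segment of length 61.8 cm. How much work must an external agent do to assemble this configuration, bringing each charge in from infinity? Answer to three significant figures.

-2.14×10⁻⁸ J

The work to assemble the configuration equals its total potential energy, U = Σ kqᵢqⱼ/rᵢⱼ over all pairs.
The separation is r = 0.618 m.
U = (-2.14×10⁻⁸) = -2.14×10⁻⁸ J.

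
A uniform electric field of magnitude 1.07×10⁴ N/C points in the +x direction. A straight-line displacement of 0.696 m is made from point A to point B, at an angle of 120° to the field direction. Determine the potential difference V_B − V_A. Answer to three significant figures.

Only the component of displacement along E changes the potential: ΔV = −E·d·cosθ.
ΔV = −(1.07×10⁴ V/m)(0.696 m)cos120° = 3720 V.

3720 V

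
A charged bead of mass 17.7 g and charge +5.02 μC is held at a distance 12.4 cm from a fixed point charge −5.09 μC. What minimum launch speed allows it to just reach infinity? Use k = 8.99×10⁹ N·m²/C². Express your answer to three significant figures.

14.5 m/s

To just escape, total mechanical energy must reach zero at infinity: ½mv²_min + U = 0, so ½mv²_min = −U = |kQq|/r.
|U| = |kQq|/r = (8.99×10⁹ N·m²/C²)(5.09×10⁻⁶)(5.02×10⁻⁶)/(0.124) = 1.85 J.
v_min = √(2|U|/m) = √(2·1.85/0.0177) = 14.5 m/s.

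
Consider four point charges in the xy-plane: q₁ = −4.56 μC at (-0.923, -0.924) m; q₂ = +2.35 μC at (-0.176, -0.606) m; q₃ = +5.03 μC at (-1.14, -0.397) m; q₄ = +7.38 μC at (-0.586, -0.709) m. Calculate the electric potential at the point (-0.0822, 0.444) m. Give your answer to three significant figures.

Electric potential is a scalar, so the contributions from each charge add algebraically: V = Σ kqᵢ/rᵢ.
Distances from the field point to each charge: r₁ = 1.61 m, r₂ = 1.05 m, r₃ = 1.35 m, r₄ = 1.26 m.
V = k[(-4.56×10⁻⁶)/(1.61) + (2.35×10⁻⁶)/(1.05) + (5.03×10⁻⁶)/(1.35) + (7.38×10⁻⁶)/(1.26)] = 8.07×10⁴ V.

8.07×10⁴ V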